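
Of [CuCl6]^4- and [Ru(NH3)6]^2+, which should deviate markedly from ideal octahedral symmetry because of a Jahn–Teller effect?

[CuCl6]^4-: Each chloride is −1; balancing the −4 overall charge requires Cu(II). Copper is a group-11 element; Cu(II) is therefore d⁹. The t₂g⁶e_g³ configuration has an unevenly filled e_g set; the Jahn–Teller theorem predicts a tetragonal distortion (typically axial elongation) to lift the degeneracy.
[Ru(NH3)6]^2+: Ligand charges: ammonia is neutral. With an overall charge of +2 the ruthenium centre must be in the +2 oxidation state. Ruthenium is a group-8 element; Ru(II) is therefore d⁶. A 4d ion has a large Δₒ and is invariably low-spin. The d⁶ configuration leaves the e_g set evenly filled (or empty) — no strong Jahn–Teller driving force.

[CuCl6]^4-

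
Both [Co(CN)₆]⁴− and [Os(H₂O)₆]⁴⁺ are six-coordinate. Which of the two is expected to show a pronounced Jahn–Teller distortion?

[Co(CN)₆]⁴−: Ligand charges: each cyanide is −1. With an overall charge of −4 the cobalt centre must be in the +2 oxidation state. Cobalt is a group-9 element; Co(II) is therefore d⁷. Cyanide is a strong-field ligand (high in the spectrochemical series) for a first-row metal, so the complex is low-spin. The t₂g⁶e_g¹ (low-spin) configuration has an unevenly filled e_g set; the Jahn–Teller theorem predicts a tetragonal distortion (typically axial elongation) to lift the degeneracy.
[Os(H₂O)₆]⁴⁺: Summing ligand charges against the +4 overall charge gives an oxidation state of +4 for osmium. Group 8 minus oxidation state 4 gives a d⁴ configuration. A 5d ion has a large Δₒ and is invariably low-spin. The d⁴ configuration leaves the e_g set evenly filled (or empty) — no strong Jahn–Teller driving force.

[Co(CN)₆]⁴−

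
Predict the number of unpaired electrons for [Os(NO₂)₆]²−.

2 unpaired electrons

Ligand charges: each nitro (N-bound nitrite) is −1. With an overall charge of −2 the osmium centre must be in the +4 oxidation state.
Group 8 minus oxidation state 4 gives a d⁴ configuration.
The spin state decides the count: a 5d ion has a large Δₒ and is invariably low-spin.
An octahedral low-spin d⁴ ion is t₂g⁴e_g⁰, giving 2 unpaired electrons.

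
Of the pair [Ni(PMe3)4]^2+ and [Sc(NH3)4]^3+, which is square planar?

For [Ni(PMe3)4]^2+: Ligand charges: trimethylphosphine is neutral. With an overall charge of +2 the nickel centre must be in the +2 oxidation state. Group 10 minus oxidation state 2 gives a d⁸ configuration. Trimethylphosphine is a strong-field ligand (high in the spectrochemical series). A 3d d⁸ ion with strong-field ligands gains enough CFSE to favour square planar over tetrahedral. → square planar.
For [Sc(NH3)4]^3+: Ammonia is neutral; balancing the +3 overall charge requires Sc(III). Scandium is a group-3 element; Sc(III) is therefore d⁰. A d⁰ ion has no crystal-field stabilisation preference between square planar and tetrahedral, so four ligands adopt the sterically favoured tetrahedral geometry. → tetrahedral.

[Ni(PMe3)4]^2+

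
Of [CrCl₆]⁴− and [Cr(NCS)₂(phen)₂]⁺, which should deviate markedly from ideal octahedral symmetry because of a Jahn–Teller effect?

[CrCl₆]⁴−

[CrCl₆]⁴−: Each chloride is −1; balancing the −4 overall charge requires Cr(II). Cr sits in group 6, so the d-electron count is 6 − 2 = 4. Chloride is a weak-field ligand for a first-row metal, so the complex is high-spin. The t₂g³e_g¹ (high-spin) configuration has an unevenly filled e_g set; the Jahn–Teller theorem predicts a tetragonal distortion (typically axial elongation) to lift the degeneracy.
[Cr(NCS)₂(phen)₂]⁺: Summing ligand charges against the +1 overall charge gives an oxidation state of +3 for chromium. Cr sits in group 6, so the d-electron count is 6 − 3 = 3. The d³ configuration leaves the e_g set evenly filled (or empty) — no strong Jahn–Teller driving force.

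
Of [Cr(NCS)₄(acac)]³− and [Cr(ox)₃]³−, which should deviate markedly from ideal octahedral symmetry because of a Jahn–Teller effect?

[Cr(NCS)₄(acac)]³−

[Cr(NCS)₄(acac)]³−: Ligand charges: each isothiocyanate is −1; each acetylacetonate is −1. With an overall charge of −3 the chromium centre must be in the +2 oxidation state. Chromium is a group-6 element; Cr(II) is therefore d⁴. Acetylacetonate and isothiocyanate are weak-field ligands for a first-row metal, so the complex is high-spin. The t₂g³e_g¹ (high-spin) configuration has an unevenly filled e_g set; the Jahn–Teller theorem predicts a tetragonal distortion (typically axial elongation) to lift the degeneracy.
[Cr(ox)₃]³−: Ligand charges: each oxalate is −2. With an overall charge of −3 the chromium centre must be in the +3 oxidation state. Group 6 minus oxidation state 3 gives a d³ configuration. The d³ configuration leaves the e_g set evenly filled (or empty) — no strong Jahn–Teller driving force.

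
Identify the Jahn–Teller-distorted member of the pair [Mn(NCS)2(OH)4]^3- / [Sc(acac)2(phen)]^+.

[Mn(NCS)2(OH)4]^3-

[Mn(NCS)2(OH)4]^3-: Ligand charges: each isothiocyanate is −1; each hydroxide is −1. With an overall charge of −3 the manganese centre must be in the +3 oxidation state. Manganese is a group-7 element; Mn(III) is therefore d⁴. Hydroxide and isothiocyanate are weak-field ligands for a first-row metal, so the complex is high-spin. The t₂g³e_g¹ (high-spin) configuration has an unevenly filled e_g set; the Jahn–Teller theorem predicts a tetragonal distortion (typically axial elongation) to lift the degeneracy.
[Sc(acac)2(phen)]^+: Each acetylacetonate is −1; 1,10-phenanthroline is neutral; balancing the +1 overall charge requires Sc(III). Sc sits in group 3, so the d-electron count is 3 − 3 = 0. The d⁰ configuration leaves the e_g set evenly filled (or empty) — no strong Jahn–Teller driving force.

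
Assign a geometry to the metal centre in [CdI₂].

Summing ligand charges against the 0 overall charge gives an oxidation state of +2 for cadmium.
Cd sits in group 12, so the d-electron count is 12 − 2 = 10.
With 2 monodentate ligands the coordination number is 2.
A d¹⁰ ion with only two ligands adopts a linear arrangement (sp hybridisation; no CFSE preference).

linear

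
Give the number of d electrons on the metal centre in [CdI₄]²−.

Summing ligand charges against the −2 overall charge gives an oxidation state of +2 for cadmium.
Cd sits in group 12, so the d-electron count is 12 − 2 = 10.

d¹⁰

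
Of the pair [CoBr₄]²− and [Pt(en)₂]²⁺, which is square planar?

[Pt(en)₂]²⁺

For [CoBr₄]²−: Each bromide is −1; balancing the −2 overall charge requires Co(II). Co sits in group 9, so the d-electron count is 9 − 2 = 7. For a high-spin 3d d⁷ ion with weak-field ligands the small Δₜ gives little square-planar CFSE advantage, so four ligands adopt the sterically favoured tetrahedral geometry. → tetrahedral.
For [Pt(en)₂]²⁺: Ethylenediamine is neutral; balancing the +2 overall charge requires Pt(II). Pt sits in group 10, so the d-electron count is 10 − 2 = 8. A 5d d⁸ ion has a large crystal-field splitting; square planar leaves the high-energy d_{x²−y²} orbital empty and maximises CFSE. → square planar.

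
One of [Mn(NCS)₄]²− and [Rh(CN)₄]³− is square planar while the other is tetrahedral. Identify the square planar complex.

[Rh(CN)₄]³−

For [Mn(NCS)₄]²−: Ligand charges: each isothiocyanate is −1. With an overall charge of −2 the manganese centre must be in the +2 oxidation state. Group 7 minus oxidation state 2 gives a d⁵ configuration. A high-spin d⁵ ion has zero CFSE in either geometry, so four ligands adopt the sterically favoured tetrahedral geometry. → tetrahedral.
For [Rh(CN)₄]³−: Each cyanide is −1; balancing the −3 overall charge requires Rh(I). Rhodium is a group-9 element; Rh(I) is therefore d⁸. A 4d d⁸ ion has a large crystal-field splitting; square planar leaves the high-energy d_{x²−y²} orbital empty and maximises CFSE. → square planar.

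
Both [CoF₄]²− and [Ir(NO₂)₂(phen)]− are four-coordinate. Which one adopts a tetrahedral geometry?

For [CoF₄]²−: Each fluoride is −1; balancing the −2 overall charge requires Co(II). Group 9 minus oxidation state 2 gives a d⁷ configuration. For a high-spin 3d d⁷ ion with weak-field ligands the small Δₜ gives little square-planar CFSE advantage, so four ligands adopt the sterically favoured tetrahedral geometry. → tetrahedral.
For [Ir(NO₂)₂(phen)]−: Summing ligand charges against the −1 overall charge gives an oxidation state of +1 for iridium. Group 9 minus oxidation state 1 gives a d⁸ configuration. A 5d d⁸ ion has a large crystal-field splitting; square planar leaves the high-energy d_{x²−y²} orbital empty and maximises CFSE. → square planar.

[CoF₄]²−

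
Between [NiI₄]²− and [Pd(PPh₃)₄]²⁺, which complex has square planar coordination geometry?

[Pd(PPh₃)₄]²⁺

For [NiI₄]²−: Summing ligand charges against the −2 overall charge gives an oxidation state of +2 for nickel. Ni sits in group 10, so the d-electron count is 10 − 2 = 8. Iodide is a weak-field ligand. With weak-field ligands the CFSE gain from square planar is small, so a 3d d⁸ ion takes the sterically preferred tetrahedral geometry. → tetrahedral.
For [Pd(PPh₃)₄]²⁺: Triphenylphosphine is neutral; balancing the +2 overall charge requires Pd(II). Pd sits in group 10, so the d-electron count is 10 − 2 = 8. A 4d d⁸ ion has a large crystal-field splitting; square planar leaves the high-energy d_{x²−y²} orbital empty and maximises CFSE. → square planar.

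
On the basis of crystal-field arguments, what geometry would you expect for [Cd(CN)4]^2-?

Ligand charges: each cyanide is −1. With an overall charge of −2 the cadmium centre must be in the +2 oxidation state.
Group 12 minus oxidation state 2 gives a d¹⁰ configuration.
Coordination number: 4.
A d¹⁰ ion has no crystal-field stabilisation preference between square planar and tetrahedral, so four ligands adopt the sterically favoured tetrahedral geometry.

tetrahedral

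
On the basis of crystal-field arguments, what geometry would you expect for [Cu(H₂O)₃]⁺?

trigonal planar

Ligand charges: water is neutral. With an overall charge of +1 the copper centre must be in the +1 oxidation state.
Group 11 minus oxidation state 1 gives a d¹⁰ configuration.
With 3 monodentate ligands the coordination number is 3.
Three ligands around a d¹⁰ centre minimise repulsion in a trigonal-planar arrangement.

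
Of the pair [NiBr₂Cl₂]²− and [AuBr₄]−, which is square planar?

For [NiBr₂Cl₂]²−: Each bromide is −1; each chloride is −1; balancing the −2 overall charge requires Ni(II). Group 10 minus oxidation state 2 gives a d⁸ configuration. Bromide and chloride are weak-field ligands. With weak-field ligands the CFSE gain from square planar is small, so a 3d d⁸ ion takes the sterically preferred tetrahedral geometry. → tetrahedral.
For [AuBr₄]−: Summing ligand charges against the −1 overall charge gives an oxidation state of +3 for gold. Gold is a group-11 element; Au(III) is therefore d⁸. A 5d d⁸ ion has a large crystal-field splitting; square planar leaves the high-energy d_{x²−y²} orbital empty and maximises CFSE. → square planar.

[AuBr₄]−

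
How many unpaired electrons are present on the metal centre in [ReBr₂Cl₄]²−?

3 unpaired electrons

Ligand charges: each bromide is −1; each chloride is −1. With an overall charge of −2 the rhenium centre must be in the +4 oxidation state.
Re sits in group 7, so the d-electron count is 7 − 4 = 3.
In an octahedral field the d³ configuration is t₂g³e_g⁰ (only one arrangement possible), giving 3 unpaired electrons.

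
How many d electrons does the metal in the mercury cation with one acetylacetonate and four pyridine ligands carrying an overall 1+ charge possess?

d¹⁰

Each acetylacetonate is −1; pyridine is neutral; balancing the +1 overall charge requires Hg(II).
Group 12 minus oxidation state 2 gives a d¹⁰ configuration.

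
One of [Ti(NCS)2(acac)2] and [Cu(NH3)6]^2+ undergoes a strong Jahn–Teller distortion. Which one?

[Cu(NH3)6]^2+

[Ti(NCS)2(acac)2]: Each isothiocyanate is −1; each acetylacetonate is −1; balancing the 0 overall charge requires Ti(IV). Ti sits in group 4, so the d-electron count is 4 − 4 = 0. The d⁰ configuration leaves the e_g set evenly filled (or empty) — no strong Jahn–Teller driving force.
[Cu(NH3)6]^2+: Ammonia is neutral; balancing the +2 overall charge requires Cu(II). Group 11 minus oxidation state 2 gives a d⁹ configuration. The t₂g⁶e_g³ configuration has an unevenly filled e_g set; the Jahn–Teller theorem predicts a tetragonal distortion (typically axial elongation) to lift the degeneracy.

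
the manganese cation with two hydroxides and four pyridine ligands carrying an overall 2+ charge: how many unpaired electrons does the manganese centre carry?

Ligand charges: each hydroxide is −1; pyridine is neutral. With an overall charge of +2 the manganese centre must be in the +4 oxidation state.
Manganese is a group-7 element; Mn(IV) is therefore d³.
In an octahedral field the d³ configuration is t₂g³e_g⁰ (only one arrangement possible), giving 3 unpaired electrons.

3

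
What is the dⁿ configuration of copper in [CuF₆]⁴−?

d⁹

Each fluoride is −1; balancing the −4 overall charge requires Cu(II).
Copper is a group-11 element; Cu(II) is therefore d⁹.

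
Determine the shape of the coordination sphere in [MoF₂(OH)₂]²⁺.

tetrahedral

Each fluoride is −1; each hydroxide is −1; balancing the +2 overall charge requires Mo(VI).
Group 6 minus oxidation state 6 gives a d⁰ configuration.
Coordination number: 4.
A d⁰ ion has no crystal-field stabilisation preference between square planar and tetrahedral, so four ligands adopt the sterically favoured tetrahedral geometry.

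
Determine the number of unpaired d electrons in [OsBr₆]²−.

Ligand charges: each bromide is −1. With an overall charge of −2 the osmium centre must be in the +4 oxidation state.
Os sits in group 8, so the d-electron count is 8 − 4 = 4.
The spin state decides the count: a 5d ion has a large Δₒ and is invariably low-spin.
An octahedral low-spin d⁴ ion is t₂g⁴e_g⁰, giving 2 unpaired electrons.

2 unpaired electrons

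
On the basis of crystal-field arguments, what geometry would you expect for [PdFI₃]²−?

square planar

Ligand charges: each fluoride is −1; each iodide is −1. With an overall charge of −2 the palladium centre must be in the +2 oxidation state.
Pd sits in group 10, so the d-electron count is 10 − 2 = 8.
Coordination number: 4.
A 4d d⁸ ion has a large crystal-field splitting; square planar leaves the high-energy d_{x²−y²} orbital empty and maximises CFSE.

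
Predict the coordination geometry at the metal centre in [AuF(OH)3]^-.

square planar

Summing ligand charges against the −1 overall charge gives an oxidation state of +3 for gold.
Gold is a group-11 element; Au(III) is therefore d⁸.
Coordination number: 4.
A 5d d⁸ ion has a large crystal-field splitting; square planar leaves the high-energy d_{x²−y²} orbital empty and maximises CFSE.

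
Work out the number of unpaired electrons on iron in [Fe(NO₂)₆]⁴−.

Summing ligand charges against the −4 overall charge gives an oxidation state of +2 for iron.
Fe sits in group 8, so the d-electron count is 8 − 2 = 6.
The spin state decides the count: Nitro (N-bound nitrite) is a strong-field ligand (high in the spectrochemical series) for a first-row metal, so the complex is low-spin.
An octahedral low-spin d⁶ ion is t₂g⁶e_g⁰, giving 0 unpaired electrons.

0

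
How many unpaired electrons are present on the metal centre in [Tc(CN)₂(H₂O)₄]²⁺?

Each cyanide is −1; water is neutral; balancing the +2 overall charge requires Tc(IV).
Technetium is a group-7 element; Tc(IV) is therefore d³.
In an octahedral field the d³ configuration is t₂g³e_g⁰ (only one arrangement possible), giving 3 unpaired electrons.

3 unpaired electrons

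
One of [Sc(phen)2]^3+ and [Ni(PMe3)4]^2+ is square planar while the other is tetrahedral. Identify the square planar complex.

[Ni(PMe3)4]^2+

For [Sc(phen)2]^3+: Ligand charges: 1,10-phenanthroline is neutral. With an overall charge of +3 the scandium centre must be in the +3 oxidation state. Sc sits in group 3, so the d-electron count is 3 − 3 = 0. A d⁰ ion has no crystal-field stabilisation preference between square planar and tetrahedral, so four ligands adopt the sterically favoured tetrahedral geometry. → tetrahedral.
For [Ni(PMe3)4]^2+: Trimethylphosphine is neutral; balancing the +2 overall charge requires Ni(II). Nickel is a group-10 element; Ni(II) is therefore d⁸. Trimethylphosphine is a strong-field ligand (high in the spectrochemical series). A 3d d⁸ ion with strong-field ligands gains enough CFSE to favour square planar over tetrahedral. → square planar.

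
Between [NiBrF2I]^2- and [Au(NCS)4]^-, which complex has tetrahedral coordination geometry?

For [NiBrF2I]^2-: Each bromide is −1; each fluoride is −1; each iodide is −1; balancing the −2 overall charge requires Ni(II). Nickel is a group-10 element; Ni(II) is therefore d⁸. Bromide, fluoride, and iodide are weak-field ligands. With weak-field ligands the CFSE gain from square planar is small, so a 3d d⁸ ion takes the sterically preferred tetrahedral geometry. → tetrahedral.
For [Au(NCS)4]^-: Each isothiocyanate is −1; balancing the −1 overall charge requires Au(III). Group 11 minus oxidation state 3 gives a d⁸ configuration. A 5d d⁸ ion has a large crystal-field splitting; square planar leaves the high-energy d_{x²−y²} orbital empty and maximises CFSE. → square planar.

[NiBrF2I]^2-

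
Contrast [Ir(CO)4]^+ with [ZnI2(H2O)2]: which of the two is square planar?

For [Ir(CO)4]^+: Ligand charges: carbonyl is neutral. With an overall charge of +1 the iridium centre must be in the +1 oxidation state. Group 9 minus oxidation state 1 gives a d⁸ configuration. A 5d d⁸ ion has a large crystal-field splitting; square planar leaves the high-energy d_{x²−y²} orbital empty and maximises CFSE. → square planar.
For [ZnI2(H2O)2]: Each iodide is −1; water is neutral; balancing the 0 overall charge requires Zn(II). Zn sits in group 12, so the d-electron count is 12 − 2 = 10. A d¹⁰ ion has no crystal-field stabilisation preference between square planar and tetrahedral, so four ligands adopt the sterically favoured tetrahedral geometry. → tetrahedral.

[Ir(CO)4]^+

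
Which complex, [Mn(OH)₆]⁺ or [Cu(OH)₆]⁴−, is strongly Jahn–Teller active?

[Mn(OH)₆]⁺: Ligand charges: each hydroxide is −1. With an overall charge of +1 the manganese centre must be in the +7 oxidation state. Mn sits in group 7, so the d-electron count is 7 − 7 = 0. The d⁰ configuration leaves the e_g set evenly filled (or empty) — no strong Jahn–Teller driving force.
[Cu(OH)₆]⁴−: Ligand charges: each hydroxide is −1. With an overall charge of −4 the copper centre must be in the +2 oxidation state. Cu sits in group 11, so the d-electron count is 11 − 2 = 9. The t₂g⁶e_g³ configuration has an unevenly filled e_g set; the Jahn–Teller theorem predicts a tetragonal distortion (typically axial elongation) to lift the degeneracy.

[Cu(OH)₆]⁴−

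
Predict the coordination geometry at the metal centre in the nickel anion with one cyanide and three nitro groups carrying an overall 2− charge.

Summing ligand charges against the −2 overall charge gives an oxidation state of +2 for nickel.
Ni sits in group 10, so the d-electron count is 10 − 2 = 8.
With 4 monodentate ligands the coordination number is 4.
Cyanide and nitro (N-bound nitrite) are strong-field ligands (high in the spectrochemical series).
A 3d d⁸ ion with strong-field ligands gains enough CFSE to favour square planar over tetrahedral.

square planar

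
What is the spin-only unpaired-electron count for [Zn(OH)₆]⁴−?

Summing ligand charges against the −4 overall charge gives an oxidation state of +2 for zinc.
Zinc is a group-12 element; Zn(II) is therefore d¹⁰.
In an octahedral field the d¹⁰ configuration is t₂g⁶e_g⁴, giving 0 unpaired electrons.

0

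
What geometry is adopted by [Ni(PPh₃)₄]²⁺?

Triphenylphosphine is neutral; balancing the +2 overall charge requires Ni(II).
Nickel is a group-10 element; Ni(II) is therefore d⁸.
Coordination number: 4.
Triphenylphosphine is a strong-field ligand (high in the spectrochemical series).
A 3d d⁸ ion with strong-field ligands gains enough CFSE to favour square planar over tetrahedral.

square planar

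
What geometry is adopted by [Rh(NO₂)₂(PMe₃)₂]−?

Summing ligand charges against the −1 overall charge gives an oxidation state of +1 for rhodium.
Group 9 minus oxidation state 1 gives a d⁸ configuration.
Coordination number: 4.
A 4d d⁸ ion has a large crystal-field splitting; square planar leaves the high-energy d_{x²−y²} orbital empty and maximises CFSE.

square planar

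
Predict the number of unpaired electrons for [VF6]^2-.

Each fluoride is −1; balancing the −2 overall charge requires V(IV).
Group 5 minus oxidation state 4 gives a d¹ configuration.
In an octahedral field the d¹ configuration is t₂g¹e_g⁰ (only one arrangement possible), giving 1 unpaired electron.

1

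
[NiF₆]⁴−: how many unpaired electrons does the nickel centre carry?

2 unpaired electrons

Summing ligand charges against the −4 overall charge gives an oxidation state of +2 for nickel.
Nickel is a group-10 element; Ni(II) is therefore d⁸.
In an octahedral field the d⁸ configuration is t₂g⁶e_g² (only one arrangement possible), giving 2 unpaired electrons.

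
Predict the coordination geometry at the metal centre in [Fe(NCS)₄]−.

tetrahedral

Ligand charges: each isothiocyanate is −1. With an overall charge of −1 the iron centre must be in the +3 oxidation state.
Group 8 minus oxidation state 3 gives a d⁵ configuration.
With 4 monodentate ligands the coordination number is 4.
Isothiocyanate is a weak-field ligand.
A high-spin d⁵ ion has zero CFSE in either geometry, so four ligands adopt the sterically favoured tetrahedral geometry.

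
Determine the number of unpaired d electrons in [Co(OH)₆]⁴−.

3 unpaired electrons

Summing ligand charges against the −4 overall charge gives an oxidation state of +2 for cobalt.
Group 9 minus oxidation state 2 gives a d⁷ configuration.
The spin state decides the count: Hydroxide is a weak-field ligand for a first-row metal, so the complex is high-spin.
An octahedral high-spin d⁷ ion is t₂g⁵e_g², giving 3 unpaired electrons.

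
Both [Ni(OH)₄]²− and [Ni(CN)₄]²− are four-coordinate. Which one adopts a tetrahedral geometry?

[Ni(OH)₄]²−

For [Ni(OH)₄]²−: Each hydroxide is −1; balancing the −2 overall charge requires Ni(II). Nickel is a group-10 element; Ni(II) is therefore d⁸. Hydroxide is a weak-field ligand. With weak-field ligands the CFSE gain from square planar is small, so a 3d d⁸ ion takes the sterically preferred tetrahedral geometry. → tetrahedral.
For [Ni(CN)₄]²−: Each cyanide is −1; balancing the −2 overall charge requires Ni(II). Ni sits in group 10, so the d-electron count is 10 − 2 = 8. Cyanide is a strong-field ligand (high in the spectrochemical series). A 3d d⁸ ion with strong-field ligands gains enough CFSE to favour square planar over tetrahedral. → square planar.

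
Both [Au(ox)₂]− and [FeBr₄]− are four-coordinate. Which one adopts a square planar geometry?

For [Au(ox)₂]−: Ligand charges: each oxalate is −2. With an overall charge of −1 the gold centre must be in the +3 oxidation state. Group 11 minus oxidation state 3 gives a d⁸ configuration. A 5d d⁸ ion has a large crystal-field splitting; square planar leaves the high-energy d_{x²−y²} orbital empty and maximises CFSE. → square planar.
For [FeBr₄]−: Each bromide is −1; balancing the −1 overall charge requires Fe(III). Iron is a group-8 element; Fe(III) is therefore d⁵. A high-spin d⁵ ion has zero CFSE in either geometry, so four ligands adopt the sterically favoured tetrahedral geometry. → tetrahedral.

[Au(ox)₂]−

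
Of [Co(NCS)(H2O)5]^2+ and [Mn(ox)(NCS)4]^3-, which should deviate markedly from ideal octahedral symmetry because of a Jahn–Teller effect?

[Co(NCS)(H2O)5]^2+: Each isothiocyanate is −1; water is neutral; balancing the +2 overall charge requires Co(III). Co sits in group 9, so the d-electron count is 9 − 3 = 6. Co(III) has an exceptionally large octahedral splitting and is low-spin with essentially every ligand except fluoride. The d⁶ configuration leaves the e_g set evenly filled (or empty) — no strong Jahn–Teller driving force.
[Mn(ox)(NCS)4]^3-: Each oxalate is −2; each isothiocyanate is −1; balancing the −3 overall charge requires Mn(III). Manganese is a group-7 element; Mn(III) is therefore d⁴. Isothiocyanate and oxalate are weak-field ligands for a first-row metal, so the complex is high-spin. The t₂g³e_g¹ (high-spin) configuration has an unevenly filled e_g set; the Jahn–Teller theorem predicts a tetragonal distortion (typically axial elongation) to lift the degeneracy.

[Mn(ox)(NCS)4]^3-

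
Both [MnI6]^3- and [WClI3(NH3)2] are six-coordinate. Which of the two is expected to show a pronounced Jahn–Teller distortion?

[MnI6]^3-

[MnI6]^3-: Summing ligand charges against the −3 overall charge gives an oxidation state of +3 for manganese. Manganese is a group-7 element; Mn(III) is therefore d⁴. Iodide is a weak-field ligand for a first-row metal, so the complex is high-spin. The t₂g³e_g¹ (high-spin) configuration has an unevenly filled e_g set; the Jahn–Teller theorem predicts a tetragonal distortion (typically axial elongation) to lift the degeneracy.
[WClI3(NH3)2]: Summing ligand charges against the 0 overall charge gives an oxidation state of +4 for tungsten. W sits in group 6, so the d-electron count is 6 − 4 = 2. The d² configuration leaves the e_g set evenly filled (or empty) — no strong Jahn–Teller driving force.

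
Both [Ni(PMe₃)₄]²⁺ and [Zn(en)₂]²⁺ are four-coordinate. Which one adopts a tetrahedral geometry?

[Zn(en)₂]²⁺

For [Ni(PMe₃)₄]²⁺: Trimethylphosphine is neutral; balancing the +2 overall charge requires Ni(II). Group 10 minus oxidation state 2 gives a d⁸ configuration. Trimethylphosphine is a strong-field ligand (high in the spectrochemical series). A 3d d⁸ ion with strong-field ligands gains enough CFSE to favour square planar over tetrahedral. → square planar.
For [Zn(en)₂]²⁺: Ligand charges: ethylenediamine is neutral. With an overall charge of +2 the zinc centre must be in the +2 oxidation state. Zn sits in group 12, so the d-electron count is 12 − 2 = 10. A d¹⁰ ion has no crystal-field stabilisation preference between square planar and tetrahedral, so four ligands adopt the sterically favoured tetrahedral geometry. → tetrahedral.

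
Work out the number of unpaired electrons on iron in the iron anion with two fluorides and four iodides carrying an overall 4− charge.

Ligand charges: each fluoride is −1; each iodide is −1. With an overall charge of −4 the iron centre must be in the +2 oxidation state.
Group 8 minus oxidation state 2 gives a d⁶ configuration.
The spin state decides the count: Fluoride and iodide are weak-field ligands for a first-row metal, so the complex is high-spin.
An octahedral high-spin d⁶ ion is t₂g⁴e_g², giving 4 unpaired electrons.

4 unpaired electrons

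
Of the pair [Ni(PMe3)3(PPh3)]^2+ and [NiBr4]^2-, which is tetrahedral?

[NiBr4]^2-

For [Ni(PMe3)3(PPh3)]^2+: Trimethylphosphine is neutral; triphenylphosphine is neutral; balancing the +2 overall charge requires Ni(II). Ni sits in group 10, so the d-electron count is 10 − 2 = 8. Trimethylphosphine and triphenylphosphine are strong-field ligands (high in the spectrochemical series). A 3d d⁸ ion with strong-field ligands gains enough CFSE to favour square planar over tetrahedral. → square planar.
For [NiBr4]^2-: Ligand charges: each bromide is −1. With an overall charge of −2 the nickel centre must be in the +2 oxidation state. Group 10 minus oxidation state 2 gives a d⁸ configuration. Bromide is a weak-field ligand. With weak-field ligands the CFSE gain from square planar is small, so a 3d d⁸ ion takes the sterically preferred tetrahedral geometry. → tetrahedral.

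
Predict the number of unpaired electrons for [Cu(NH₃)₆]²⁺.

Summing ligand charges against the +2 overall charge gives an oxidation state of +2 for copper.
Copper is a group-11 element; Cu(II) is therefore d⁹.
In an octahedral field the d⁹ configuration is t₂g⁶e_g³ (only one arrangement possible), giving 1 unpaired electron.

1 unpaired electron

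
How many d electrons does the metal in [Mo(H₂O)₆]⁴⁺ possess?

d2

Ligand charges: water is neutral. With an overall charge of +4 the molybdenum centre must be in the +4 oxidation state.
Mo sits in group 6, so the d-electron count is 6 − 4 = 2.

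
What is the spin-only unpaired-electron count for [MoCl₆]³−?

3

Summing ligand charges against the −3 overall charge gives an oxidation state of +3 for molybdenum.
Molybdenum is a group-6 element; Mo(III) is therefore d³.
In an octahedral field the d³ configuration is t₂g³e_g⁰ (only one arrangement possible), giving 3 unpaired electrons.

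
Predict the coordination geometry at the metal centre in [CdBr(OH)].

Each bromide is −1; each hydroxide is −1; balancing the 0 overall charge requires Cd(II).
Cadmium is a group-12 element; Cd(II) is therefore d¹⁰.
Coordination number: 2.
A d¹⁰ ion with only two ligands adopts a linear arrangement (sp hybridisation; no CFSE preference).

linear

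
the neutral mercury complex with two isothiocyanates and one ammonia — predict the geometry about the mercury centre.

trigonal planar

Summing ligand charges against the 0 overall charge gives an oxidation state of +2 for mercury.
Group 12 minus oxidation state 2 gives a d¹⁰ configuration.
Coordination number: 3.
Three ligands around a d¹⁰ centre minimise repulsion in a trigonal-planar arrangement.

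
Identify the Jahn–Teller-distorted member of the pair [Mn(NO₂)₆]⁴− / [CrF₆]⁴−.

[Mn(NO₂)₆]⁴−: Summing ligand charges against the −4 overall charge gives an oxidation state of +2 for manganese. Group 7 minus oxidation state 2 gives a d⁵ configuration. Nitro (N-bound nitrite) is a strong-field ligand (high in the spectrochemical series) for a first-row metal, so the complex is low-spin. The d⁵ configuration leaves the e_g set evenly filled (or empty) — no strong Jahn–Teller driving force.
[CrF₆]⁴−: Ligand charges: each fluoride is −1. With an overall charge of −4 the chromium centre must be in the +2 oxidation state. Chromium is a group-6 element; Cr(II) is therefore d⁴. Fluoride is a weak-field ligand for a first-row metal, so the complex is high-spin. The t₂g³e_g¹ (high-spin) configuration has an unevenly filled e_g set; the Jahn–Teller theorem predicts a tetragonal distortion (typically axial elongation) to lift the degeneracy.

[CrF₆]⁴−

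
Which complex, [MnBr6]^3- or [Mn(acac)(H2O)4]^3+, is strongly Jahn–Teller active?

[MnBr6]^3-

[MnBr6]^3-: Summing ligand charges against the −3 overall charge gives an oxidation state of +3 for manganese. Manganese is a group-7 element; Mn(III) is therefore d⁴. Bromide is a weak-field ligand for a first-row metal, so the complex is high-spin. The t₂g³e_g¹ (high-spin) configuration has an unevenly filled e_g set; the Jahn–Teller theorem predicts a tetragonal distortion (typically axial elongation) to lift the degeneracy.
[Mn(acac)(H2O)4]^3+: Ligand charges: each acetylacetonate is −1; water is neutral. With an overall charge of +3 the manganese centre must be in the +4 oxidation state. Manganese is a group-7 element; Mn(IV) is therefore d³. The d³ configuration leaves the e_g set evenly filled (or empty) — no strong Jahn–Teller driving force.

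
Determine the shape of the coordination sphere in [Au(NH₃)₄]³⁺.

Ligand charges: ammonia is neutral. With an overall charge of +3 the gold centre must be in the +3 oxidation state.
Group 11 minus oxidation state 3 gives a d⁸ configuration.
With 4 monodentate ligands the coordination number is 4.
A 5d d⁸ ion has a large crystal-field splitting; square planar leaves the high-energy d_{x²−y²} orbital empty and maximises CFSE.

square planar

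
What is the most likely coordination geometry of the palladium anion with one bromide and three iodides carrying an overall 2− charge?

Summing ligand charges against the −2 overall charge gives an oxidation state of +2 for palladium.
Group 10 minus oxidation state 2 gives a d⁸ configuration.
Coordination number: 4.
A 4d d⁸ ion has a large crystal-field splitting; square planar leaves the high-energy d_{x²−y²} orbital empty and maximises CFSE.

square planar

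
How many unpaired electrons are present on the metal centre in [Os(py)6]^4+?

Pyridine is neutral; balancing the +4 overall charge requires Os(IV).
Group 8 minus oxidation state 4 gives a d⁴ configuration.
The spin state decides the count: a 5d ion has a large Δₒ and is invariably low-spin.
An octahedral low-spin d⁴ ion is t₂g⁴e_g⁰, giving 2 unpaired electrons.

2 unpaired electrons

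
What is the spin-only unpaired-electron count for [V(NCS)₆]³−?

2

Summing ligand charges against the −3 overall charge gives an oxidation state of +3 for vanadium.
Group 5 minus oxidation state 3 gives a d² configuration.
In an octahedral field the d² configuration is t₂g²e_g⁰ (only one arrangement possible), giving 2 unpaired electrons.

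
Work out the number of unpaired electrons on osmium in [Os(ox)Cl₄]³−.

Each oxalate is −2; each chloride is −1; balancing the −3 overall charge requires Os(III).
Group 8 minus oxidation state 3 gives a d⁵ configuration.
Counting donor atoms: 1×oxalate (bidentate) → 2 donors; 4×chloride (monodentate) → 4 donors. Coordination number = 6.
The spin state decides the count: a 5d ion has a large Δₒ and is invariably low-spin.
An octahedral low-spin d⁵ ion is t₂g⁵e_g⁰, giving 1 unpaired electron.

1 unpaired electron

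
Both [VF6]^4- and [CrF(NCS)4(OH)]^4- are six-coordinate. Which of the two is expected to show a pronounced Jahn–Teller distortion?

[VF6]^4-: Each fluoride is −1; balancing the −4 overall charge requires V(II). Group 5 minus oxidation state 2 gives a d³ configuration. The d³ configuration leaves the e_g set evenly filled (or empty) — no strong Jahn–Teller driving force.
[CrF(NCS)4(OH)]^4-: Each fluoride is −1; each isothiocyanate is −1; each hydroxide is −1; balancing the −4 overall charge requires Cr(II). Group 6 minus oxidation state 2 gives a d⁴ configuration. Fluoride, hydroxide, and isothiocyanate are weak-field ligands for a first-row metal, so the complex is high-spin. The t₂g³e_g¹ (high-spin) configuration has an unevenly filled e_g set; the Jahn–Teller theorem predicts a tetragonal distortion (typically axial elongation) to lift the degeneracy.

[CrF(NCS)4(OH)]^4-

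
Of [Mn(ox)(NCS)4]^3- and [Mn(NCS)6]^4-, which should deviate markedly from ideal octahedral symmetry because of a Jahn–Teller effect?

[Mn(ox)(NCS)4]^3-: Each oxalate is −2; each isothiocyanate is −1; balancing the −3 overall charge requires Mn(III). Group 7 minus oxidation state 3 gives a d⁴ configuration. Isothiocyanate and oxalate are weak-field ligands for a first-row metal, so the complex is high-spin. The t₂g³e_g¹ (high-spin) configuration has an unevenly filled e_g set; the Jahn–Teller theorem predicts a tetragonal distortion (typically axial elongation) to lift the degeneracy.
[Mn(NCS)6]^4-: Summing ligand charges against the −4 overall charge gives an oxidation state of +2 for manganese. Manganese is a group-7 element; Mn(II) is therefore d⁵. Isothiocyanate is a weak-field ligand for a first-row metal, so the complex is high-spin. The d⁵ configuration leaves the e_g set evenly filled (or empty) — no strong Jahn–Teller driving force.

[Mn(ox)(NCS)4]^3-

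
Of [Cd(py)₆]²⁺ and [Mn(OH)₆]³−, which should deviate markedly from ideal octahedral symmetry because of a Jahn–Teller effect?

[Cd(py)₆]²⁺: Summing ligand charges against the +2 overall charge gives an oxidation state of +2 for cadmium. Cadmium is a group-12 element; Cd(II) is therefore d¹⁰. The d¹⁰ configuration leaves the e_g set evenly filled (or empty) — no strong Jahn–Teller driving force.
[Mn(OH)₆]³−: Summing ligand charges against the −3 overall charge gives an oxidation state of +3 for manganese. Manganese is a group-7 element; Mn(III) is therefore d⁴. Hydroxide is a weak-field ligand for a first-row metal, so the complex is high-spin. The t₂g³e_g¹ (high-spin) configuration has an unevenly filled e_g set; the Jahn–Teller theorem predicts a tetragonal distortion (typically axial elongation) to lift the degeneracy.

[Mn(OH)₆]³−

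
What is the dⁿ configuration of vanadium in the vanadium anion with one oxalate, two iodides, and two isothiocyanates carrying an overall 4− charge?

Each oxalate is −2; each iodide is −1; each isothiocyanate is −1; balancing the −4 overall charge requires V(II).
Group 5 minus oxidation state 2 gives a d³ configuration.

d3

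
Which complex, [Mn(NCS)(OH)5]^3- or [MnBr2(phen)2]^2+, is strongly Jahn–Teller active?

[Mn(NCS)(OH)5]^3-

[Mn(NCS)(OH)5]^3-: Ligand charges: each isothiocyanate is −1; each hydroxide is −1. With an overall charge of −3 the manganese centre must be in the +3 oxidation state. Manganese is a group-7 element; Mn(III) is therefore d⁴. Hydroxide and isothiocyanate are weak-field ligands for a first-row metal, so the complex is high-spin. The t₂g³e_g¹ (high-spin) configuration has an unevenly filled e_g set; the Jahn–Teller theorem predicts a tetragonal distortion (typically axial elongation) to lift the degeneracy.
[MnBr2(phen)2]^2+: Each bromide is −1; 1,10-phenanthroline is neutral; balancing the +2 overall charge requires Mn(IV). Mn sits in group 7, so the d-electron count is 7 − 4 = 3. The d³ configuration leaves the e_g set evenly filled (or empty) — no strong Jahn–Teller driving force.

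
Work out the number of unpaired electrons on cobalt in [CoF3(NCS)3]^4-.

3 unpaired electrons

Each fluoride is −1; each isothiocyanate is −1; balancing the −4 overall charge requires Co(II).
Group 9 minus oxidation state 2 gives a d⁷ configuration.
The spin state decides the count: Fluoride and isothiocyanate are weak-field ligands for a first-row metal, so the complex is high-spin.
An octahedral high-spin d⁷ ion is t₂g⁵e_g², giving 3 unpaired electrons.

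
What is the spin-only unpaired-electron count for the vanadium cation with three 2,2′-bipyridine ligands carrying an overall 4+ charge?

1

Summing ligand charges against the +4 overall charge gives an oxidation state of +4 for vanadium.
Vanadium is a group-5 element; V(IV) is therefore d¹.
Counting donor atoms: 3×2,2′-bipyridine (bidentate) → 6 donors. Coordination number = 6.
In an octahedral field the d¹ configuration is t₂g¹e_g⁰ (only one arrangement possible), giving 1 unpaired electron.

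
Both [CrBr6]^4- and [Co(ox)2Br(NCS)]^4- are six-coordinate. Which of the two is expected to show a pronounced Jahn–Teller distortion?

[CrBr6]^4-

[CrBr6]^4-: Ligand charges: each bromide is −1. With an overall charge of −4 the chromium centre must be in the +2 oxidation state. Cr sits in group 6, so the d-electron count is 6 − 2 = 4. Bromide is a weak-field ligand for a first-row metal, so the complex is high-spin. The t₂g³e_g¹ (high-spin) configuration has an unevenly filled e_g set; the Jahn–Teller theorem predicts a tetragonal distortion (typically axial elongation) to lift the degeneracy.
[Co(ox)2Br(NCS)]^4-: Summing ligand charges against the −4 overall charge gives an oxidation state of +2 for cobalt. Cobalt is a group-9 element; Co(II) is therefore d⁷. Bromide, isothiocyanate, and oxalate are weak-field ligands for a first-row metal, so the complex is high-spin. The d⁷ configuration leaves the e_g set evenly filled (or empty) — no strong Jahn–Teller driving force.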